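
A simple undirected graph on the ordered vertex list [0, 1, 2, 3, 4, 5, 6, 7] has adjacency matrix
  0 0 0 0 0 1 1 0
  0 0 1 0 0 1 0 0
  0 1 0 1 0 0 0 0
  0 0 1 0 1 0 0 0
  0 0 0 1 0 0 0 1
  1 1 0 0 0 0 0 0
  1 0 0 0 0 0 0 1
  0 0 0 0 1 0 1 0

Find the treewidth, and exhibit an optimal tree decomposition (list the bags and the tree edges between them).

Treewidth 2.
One such decomposition:
Bags: B1 = {2, 3, 4}  B2 = {1, 2, 4}  B3 = {1, 4, 5}  B4 = {0, 4, 5}  B5 = {0, 4, 6}  B6 = {4, 6, 7}
Tree: B1–B2, B2–B3, B3–B4, B4–B5, B5–B6

Every bag has size at most 3, so the width is 3 − 1 = 2 and tw(G) ≤ 2. Since 4–3–2–1–5–0–6–7–4 is a cycle in G, G is not acyclic. Forests are exactly the graphs of treewidth ≤ 1, so tw(G) ≥ 2. The upper and lower bounds meet at 2, so that is the treewidth.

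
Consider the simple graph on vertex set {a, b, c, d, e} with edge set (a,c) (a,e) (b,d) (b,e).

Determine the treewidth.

1

A width-1 tree decomposition is:
Bags: B1 = {a, c}  B2 = {a, e}  B3 = {b, e}  B4 = {b, d}
Tree: B1–B2, B2–B3, B3–B4
Every bag has size at most 2, so the width is 2 − 1 = 1 and tw(G) ≤ 1. Any graph with an edge has treewidth ≥ 1, and G has the edge c–a. Hence tw(G) = 1 exactly.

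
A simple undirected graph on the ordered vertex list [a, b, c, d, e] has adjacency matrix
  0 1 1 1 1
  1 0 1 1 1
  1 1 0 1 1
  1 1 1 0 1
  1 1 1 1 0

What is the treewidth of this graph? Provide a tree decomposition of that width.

A single bag containing all 5 vertices is trivially a valid decomposition of width 4. Conversely, {a, b, c, d, e} is a clique of size 5, and the vertices of any clique must share a bag in every tree decomposition; so some bag has ≥ 5 vertices and tw(G) ≥ 4. The upper and lower bounds meet at 4, so that is the treewidth.

Treewidth 4.
One such decomposition:
Bags: B1 = {a, b, c, d, e}
Tree: (single bag)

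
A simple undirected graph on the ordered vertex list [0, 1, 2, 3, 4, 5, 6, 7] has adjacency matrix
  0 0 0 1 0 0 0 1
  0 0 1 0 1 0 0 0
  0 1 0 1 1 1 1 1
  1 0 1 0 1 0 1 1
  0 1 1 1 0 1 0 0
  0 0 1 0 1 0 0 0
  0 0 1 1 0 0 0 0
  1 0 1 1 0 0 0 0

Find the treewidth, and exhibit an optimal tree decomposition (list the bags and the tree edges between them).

Each bag holds 3 vertices, so the decomposition has width 2, which upper-bounds the treewidth. On the other hand G contains the 3-clique {0, 3, 7}. A clique must lie in a single bag of any decomposition, so no decomposition can have width below 2. Hence tw(G) = 2 exactly.

Treewidth 2.
One optimal decomposition is:
Bags: B1 = {2, 3, 4}  B2 = {2, 3, 6}  B3 = {2, 3, 7}  B4 = {2, 4, 5}  B5 = {1, 2, 4}  B6 = {0, 3, 7}
Tree: B1–B2, B2–B3, B1–B4, B1–B5, B3–B6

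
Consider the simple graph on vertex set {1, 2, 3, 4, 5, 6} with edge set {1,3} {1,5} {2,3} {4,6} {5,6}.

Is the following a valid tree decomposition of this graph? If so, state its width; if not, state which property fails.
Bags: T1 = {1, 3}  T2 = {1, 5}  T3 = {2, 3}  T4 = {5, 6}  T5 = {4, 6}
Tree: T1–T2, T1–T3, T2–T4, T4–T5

Yes; width 1.

Checking the three conditions: (i) the bags cover all of {1, 2, 3, 4, 5, 6}; (ii) for each edge, some bag contains both endpoints; (iii) the bags containing any fixed vertex form a subtree. All hold, so the decomposition is valid with width 2 − 1 = 1.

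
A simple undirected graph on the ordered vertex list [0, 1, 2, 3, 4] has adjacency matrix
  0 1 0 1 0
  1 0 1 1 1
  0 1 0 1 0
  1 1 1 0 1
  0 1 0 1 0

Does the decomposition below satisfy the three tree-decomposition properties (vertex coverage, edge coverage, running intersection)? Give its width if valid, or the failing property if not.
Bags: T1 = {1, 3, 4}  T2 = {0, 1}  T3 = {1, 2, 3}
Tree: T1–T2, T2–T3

No — edge (3,0) lies in no bag.

A tree decomposition must satisfy three properties: every vertex lies in some bag; for every edge, both endpoints lie together in some bag; and for every vertex, the bags containing it form a connected subtree. Here edge (3,0) lies in no bag, so the decomposition is invalid.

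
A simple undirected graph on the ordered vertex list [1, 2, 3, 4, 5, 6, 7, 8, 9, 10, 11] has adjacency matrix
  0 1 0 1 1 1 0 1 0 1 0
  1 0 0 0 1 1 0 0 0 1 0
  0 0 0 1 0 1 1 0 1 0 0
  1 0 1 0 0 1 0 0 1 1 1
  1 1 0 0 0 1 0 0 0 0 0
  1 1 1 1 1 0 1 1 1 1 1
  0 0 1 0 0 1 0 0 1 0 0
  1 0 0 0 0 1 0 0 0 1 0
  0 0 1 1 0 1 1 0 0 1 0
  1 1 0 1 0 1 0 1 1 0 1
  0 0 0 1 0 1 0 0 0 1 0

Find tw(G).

3

A width-3 tree decomposition is:
Bags: B1 = {1, 4, 6, 10}  B2 = {4, 6, 9, 10}  B3 = {1, 6, 8, 10}  B4 = {4, 6, 10, 11}  B5 = {3, 4, 6, 9}  B6 = {3, 6, 7, 9}  B7 = {1, 2, 6, 10}  B8 = {1, 2, 5, 6}
Tree: B1–B2, B1–B3, B2–B4, B2–B5, B5–B6, B1–B7, B7–B8
The largest bag has 4 vertices, giving width 3; this decomposition certifies tw(G) ≤ 3. Conversely, {1, 6, 8, 10} is a clique of size 4, and the vertices of any clique must share a bag in every tree decomposition; so some bag has ≥ 4 vertices and tw(G) ≥ 3. Hence tw(G) = 3 exactly.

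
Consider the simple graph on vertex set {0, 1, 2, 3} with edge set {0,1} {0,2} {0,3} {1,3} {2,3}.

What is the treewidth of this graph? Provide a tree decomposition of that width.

Each bag holds 3 vertices, so the decomposition has width 2, which upper-bounds the treewidth. On the other hand G contains the 3-clique {0, 1, 3}. A clique must lie in a single bag of any decomposition, so no decomposition can have width below 2. The upper and lower bounds meet at 2, so that is the treewidth.

Treewidth 2.
One such decomposition:
Bags: B1 = {0, 2, 3}  B2 = {0, 1, 3}
Tree: B1–B2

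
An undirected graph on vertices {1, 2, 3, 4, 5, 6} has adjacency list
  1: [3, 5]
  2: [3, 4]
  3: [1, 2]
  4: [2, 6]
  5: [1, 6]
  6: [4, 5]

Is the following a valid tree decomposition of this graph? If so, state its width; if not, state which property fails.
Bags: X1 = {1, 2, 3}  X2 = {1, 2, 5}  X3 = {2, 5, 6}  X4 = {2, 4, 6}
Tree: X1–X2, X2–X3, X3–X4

Yes; width 2.

Vertex coverage: the bags together contain {1, 2, 3, 4, 5, 6}, the full vertex set. Edge coverage: each edge of G has both endpoints in at least one bag. Running intersection: for every vertex, the bags containing it form a connected subtree. All three properties hold, so this is a valid tree decomposition of width max|bag| − 1 = 2, and hence tw(G) ≤ 2.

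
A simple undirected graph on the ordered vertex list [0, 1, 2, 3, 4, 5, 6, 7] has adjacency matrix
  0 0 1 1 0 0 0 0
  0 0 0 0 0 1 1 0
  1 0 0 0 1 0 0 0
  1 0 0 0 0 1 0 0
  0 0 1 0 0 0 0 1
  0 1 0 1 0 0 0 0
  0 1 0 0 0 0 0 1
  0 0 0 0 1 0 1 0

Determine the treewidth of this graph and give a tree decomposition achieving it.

Every bag has size at most 3, so the width is 3 − 1 = 2 and tw(G) ≤ 2. For the lower bound, G contains the cycle 0–2–4–7–6–1–5–3–0, so G is not a forest; only forests have treewidth ≤ 1, hence tw(G) ≥ 2. Combining the bounds, tw(G) = 2.

Treewidth 2.
One such decomposition:
Bags: B1 = {0, 2, 4}  B2 = {0, 4, 7}  B3 = {0, 6, 7}  B4 = {0, 1, 6}  B5 = {0, 1, 5}  B6 = {0, 3, 5}
Tree: B1–B2, B2–B3, B3–B4, B4–B5, B5–B6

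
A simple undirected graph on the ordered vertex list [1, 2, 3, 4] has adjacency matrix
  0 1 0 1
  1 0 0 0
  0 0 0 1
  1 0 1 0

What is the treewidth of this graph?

A width-1 tree decomposition is:
Bags: B1 = {3, 4}  B2 = {1, 4}  B3 = {1, 2}
Tree: B1–B2, B2–B3
The largest bag has 2 vertices, giving width 1; this decomposition certifies tw(G) ≤ 1. Since G has at least one edge (e.g. 3–4), it is not an edgeless graph, so tw(G) ≥ 1. Combining the bounds, tw(G) = 1.

1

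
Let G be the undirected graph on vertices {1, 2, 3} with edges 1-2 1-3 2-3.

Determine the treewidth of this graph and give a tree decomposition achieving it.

A single bag containing all 3 vertices is trivially a valid decomposition of width 2. Conversely, {1, 2, 3} is a clique of size 3, and the vertices of any clique must share a bag in every tree decomposition; so some bag has ≥ 3 vertices and tw(G) ≥ 2. Hence tw(G) = 2 exactly.

Treewidth 2.
One optimal decomposition is:
Bags: B1 = {1, 2, 3}
Tree: (single bag)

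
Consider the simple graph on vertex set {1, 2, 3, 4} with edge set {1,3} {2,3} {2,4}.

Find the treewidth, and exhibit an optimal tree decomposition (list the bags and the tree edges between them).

Treewidth 1.
One optimal decomposition is:
Bags: B1 = {2, 3}  B2 = {2, 4}  B3 = {1, 3}
Tree: B1–B2, B1–B3

The largest bag has 2 vertices, giving width 1; this decomposition certifies tw(G) ≤ 1. G has an edge, so its treewidth is at least 1. The upper and lower bounds meet at 1, so that is the treewidth.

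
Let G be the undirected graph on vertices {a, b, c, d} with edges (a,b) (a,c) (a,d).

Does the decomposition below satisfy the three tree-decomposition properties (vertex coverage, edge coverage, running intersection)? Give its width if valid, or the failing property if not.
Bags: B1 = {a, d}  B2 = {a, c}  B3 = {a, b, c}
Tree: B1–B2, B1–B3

No — bags containing vertex c are not connected in the tree.

A tree decomposition must satisfy three properties: every vertex lies in some bag; for every edge, both endpoints lie together in some bag; and for every vertex, the bags containing it form a connected subtree. Here bags containing vertex c are not connected in the tree, so the decomposition is invalid.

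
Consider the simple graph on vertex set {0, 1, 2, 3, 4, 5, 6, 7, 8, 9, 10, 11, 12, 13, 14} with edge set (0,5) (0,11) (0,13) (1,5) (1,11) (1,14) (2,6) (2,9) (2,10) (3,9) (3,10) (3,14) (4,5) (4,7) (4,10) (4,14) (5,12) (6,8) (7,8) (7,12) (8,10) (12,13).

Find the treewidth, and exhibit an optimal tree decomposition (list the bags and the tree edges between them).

Every bag has size at most 4, so the width is 4 − 1 = 3 and tw(G) ≤ 3. For the lower bound: the 4 vertex sets {2,6,9}, {8}, {10}, {3,4,7,14} are disjoint, each induces a connected subgraph, and every pair is joined by at least one edge of G. Contracting each set to a single vertex therefore yields K_{4} as a minor, and since treewidth is minor-monotone, tw(G) ≥ tw(K_{4}) = 3. The upper and lower bounds meet at 3, so that is the treewidth.

Treewidth 3.
One such decomposition:
Bags: B1 = {2, 6, 8, 9}  B2 = {2, 8, 9, 10}  B3 = {3, 8, 9, 10}  B4 = {3, 7, 8, 10}  B5 = {3, 4, 7, 10}  B6 = {3, 4, 7, 14}  B7 = {4, 7, 12, 14}  B8 = {4, 5, 12, 14}  B9 = {1, 5, 12, 14}  B10 = {1, 5, 12, 13}  B11 = {0, 1, 5, 13}  B12 = {0, 1, 11, 13}
Tree: B1–B2, B2–B3, B3–B4, B4–B5, B5–B6, B6–B7, B7–B8, B8–B9, B9–B10, B10–B11, B11–B12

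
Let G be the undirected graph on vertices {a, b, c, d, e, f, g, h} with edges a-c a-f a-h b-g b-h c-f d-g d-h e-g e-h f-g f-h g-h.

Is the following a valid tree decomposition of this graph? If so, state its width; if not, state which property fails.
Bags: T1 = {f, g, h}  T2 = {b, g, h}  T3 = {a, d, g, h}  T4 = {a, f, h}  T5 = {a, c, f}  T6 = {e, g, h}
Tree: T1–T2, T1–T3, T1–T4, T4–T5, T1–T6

A tree decomposition must satisfy three properties: every vertex lies in some bag; for every edge, both endpoints lie together in some bag; and for every vertex, the bags containing it form a connected subtree. Here bags containing vertex a are not connected in the tree, so the decomposition is invalid.

No — bags containing vertex a are not connected in the tree.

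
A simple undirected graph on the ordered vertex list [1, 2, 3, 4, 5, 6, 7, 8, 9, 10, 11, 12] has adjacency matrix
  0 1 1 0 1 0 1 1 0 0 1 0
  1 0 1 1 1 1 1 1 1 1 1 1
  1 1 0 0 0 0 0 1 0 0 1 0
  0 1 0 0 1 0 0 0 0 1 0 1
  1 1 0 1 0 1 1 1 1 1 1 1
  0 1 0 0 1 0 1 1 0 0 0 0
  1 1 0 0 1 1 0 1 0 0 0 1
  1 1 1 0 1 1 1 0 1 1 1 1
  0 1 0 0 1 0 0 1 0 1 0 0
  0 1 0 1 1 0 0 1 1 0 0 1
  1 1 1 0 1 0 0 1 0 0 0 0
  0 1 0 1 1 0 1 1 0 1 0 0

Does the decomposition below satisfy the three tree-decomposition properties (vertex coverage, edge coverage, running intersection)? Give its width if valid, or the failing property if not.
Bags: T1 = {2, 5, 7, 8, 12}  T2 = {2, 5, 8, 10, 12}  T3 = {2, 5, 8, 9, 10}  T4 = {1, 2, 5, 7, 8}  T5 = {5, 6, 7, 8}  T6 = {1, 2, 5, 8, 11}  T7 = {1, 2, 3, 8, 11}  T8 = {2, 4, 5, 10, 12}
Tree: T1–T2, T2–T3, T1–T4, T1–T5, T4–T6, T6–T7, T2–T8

No — edge (2,6) lies in no bag.

A tree decomposition must satisfy three properties: every vertex lies in some bag; for every edge, both endpoints lie together in some bag; and for every vertex, the bags containing it form a connected subtree. Here edge (2,6) lies in no bag, so the decomposition is invalid.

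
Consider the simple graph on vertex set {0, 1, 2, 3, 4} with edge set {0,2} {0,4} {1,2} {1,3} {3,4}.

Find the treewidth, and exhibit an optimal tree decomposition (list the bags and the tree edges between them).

Treewidth 2.
One optimal decomposition is:
Bags: B1 = {1, 3, 4}  B2 = {0, 1, 4}  B3 = {0, 1, 2}
Tree: B1–B2, B2–B3

The largest bag has 3 vertices, giving width 2; this decomposition certifies tw(G) ≤ 2. For the lower bound, G contains the cycle 1–3–4–0–2–1, so G is not a forest; only forests have treewidth ≤ 1, hence tw(G) ≥ 2. Hence tw(G) = 2 exactly.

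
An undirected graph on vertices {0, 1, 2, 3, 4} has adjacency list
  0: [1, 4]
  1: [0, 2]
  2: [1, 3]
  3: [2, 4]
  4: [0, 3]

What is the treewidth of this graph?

A width-2 tree decomposition is:
Bags: B1 = {0, 1, 4}  B2 = {1, 3, 4}  B3 = {1, 2, 3}
Tree: B1–B2, B2–B3
Each bag holds 3 vertices, so the decomposition has width 2, which upper-bounds the treewidth. The edges 1–0–4–3–2–1 form a cycle, so G is not a tree and its treewidth is at least 2. Hence tw(G) = 2 exactly.

2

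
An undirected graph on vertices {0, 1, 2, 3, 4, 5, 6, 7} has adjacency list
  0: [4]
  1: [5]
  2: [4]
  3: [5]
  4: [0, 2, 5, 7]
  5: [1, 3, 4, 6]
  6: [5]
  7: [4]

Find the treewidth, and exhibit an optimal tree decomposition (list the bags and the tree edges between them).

Treewidth 1.
One optimal decomposition is:
Bags: B1 = {4, 5}  B2 = {2, 4}  B3 = {4, 7}  B4 = {5, 6}  B5 = {1, 5}  B6 = {0, 4}  B7 = {3, 5}
Tree: B1–B2, B2–B3, B1–B4, B1–B5, B1–B6, B1–B7

Each bag holds 2 vertices, so the decomposition has width 1, which upper-bounds the treewidth. Since G has at least one edge (e.g. 4–5), it is not an edgeless graph, so tw(G) ≥ 1. Combining the bounds, tw(G) = 1.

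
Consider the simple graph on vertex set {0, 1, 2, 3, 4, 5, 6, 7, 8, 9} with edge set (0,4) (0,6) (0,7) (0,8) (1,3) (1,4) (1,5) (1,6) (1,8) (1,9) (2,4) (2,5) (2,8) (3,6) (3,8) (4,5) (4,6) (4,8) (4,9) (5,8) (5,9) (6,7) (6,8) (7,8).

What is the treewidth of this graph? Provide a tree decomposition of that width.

Treewidth 3.
Bags: B1 = {1, 4, 6, 8}  B2 = {1, 4, 5, 8}  B3 = {0, 4, 6, 8}  B4 = {1, 3, 6, 8}  B5 = {1, 4, 5, 9}  B6 = {0, 6, 7, 8}  B7 = {2, 4, 5, 8}
Tree: B1–B2, B1–B3, B1–B4, B2–B5, B3–B6, B2–B7

The largest bag has 4 vertices, giving width 3; this decomposition certifies tw(G) ≤ 3. Conversely, {1, 3, 6, 8} is a clique of size 4, and the vertices of any clique must share a bag in every tree decomposition; so some bag has ≥ 4 vertices and tw(G) ≥ 3. Hence tw(G) = 3 exactly.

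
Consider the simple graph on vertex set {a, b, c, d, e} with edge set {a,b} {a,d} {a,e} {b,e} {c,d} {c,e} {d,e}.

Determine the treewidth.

2

A width-2 tree decomposition is:
Bags: B1 = {a, d, e}  B2 = {c, d, e}  B3 = {a, b, e}
Tree: B1–B2, B1–B3
Every bag has size at most 3, so the width is 3 − 1 = 2 and tw(G) ≤ 2. For the lower bound, the 3 vertices {c, d, e} are pairwise adjacent, and any tree decomposition puts a clique entirely inside one bag — forcing width ≥ 2. Hence tw(G) = 2 exactly.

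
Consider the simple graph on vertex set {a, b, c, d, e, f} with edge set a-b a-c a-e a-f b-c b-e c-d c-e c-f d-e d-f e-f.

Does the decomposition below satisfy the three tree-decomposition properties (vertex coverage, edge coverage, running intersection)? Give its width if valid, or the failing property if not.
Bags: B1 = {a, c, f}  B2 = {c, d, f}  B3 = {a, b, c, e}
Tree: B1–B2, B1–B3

No — edge (e,f) lies in no bag.

A tree decomposition must satisfy three properties: every vertex lies in some bag; for every edge, both endpoints lie together in some bag; and for every vertex, the bags containing it form a connected subtree. Here edge (e,f) lies in no bag, so the decomposition is invalid.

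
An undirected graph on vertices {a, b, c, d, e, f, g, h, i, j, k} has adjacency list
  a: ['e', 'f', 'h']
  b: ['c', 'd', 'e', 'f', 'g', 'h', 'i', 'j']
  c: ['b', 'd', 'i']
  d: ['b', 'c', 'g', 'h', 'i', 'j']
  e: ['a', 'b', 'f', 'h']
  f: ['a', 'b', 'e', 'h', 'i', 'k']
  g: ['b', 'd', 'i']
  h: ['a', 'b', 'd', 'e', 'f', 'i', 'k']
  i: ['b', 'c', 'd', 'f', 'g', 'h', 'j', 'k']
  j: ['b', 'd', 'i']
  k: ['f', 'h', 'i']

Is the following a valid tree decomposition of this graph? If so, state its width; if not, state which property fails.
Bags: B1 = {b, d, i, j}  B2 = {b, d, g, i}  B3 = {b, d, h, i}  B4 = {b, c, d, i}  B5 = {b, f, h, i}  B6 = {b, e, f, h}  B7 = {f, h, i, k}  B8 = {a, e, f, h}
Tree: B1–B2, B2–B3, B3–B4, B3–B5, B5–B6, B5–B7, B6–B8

Every vertex of G appears in some bag (union = {a, b, c, d, e, f, g, h, i, j, k}); every edge is covered by a bag; and for each vertex v the set of bags containing v is connected in the bag tree. The decomposition is therefore valid. The largest bag has 4 vertices, so the width is 3.

Yes; width 3.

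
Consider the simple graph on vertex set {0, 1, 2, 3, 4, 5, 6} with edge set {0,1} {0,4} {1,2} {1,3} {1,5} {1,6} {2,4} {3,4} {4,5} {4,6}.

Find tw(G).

2

A width-2 tree decomposition is:
Bags: B1 = {1, 3, 4}  B2 = {1, 4, 6}  B3 = {1, 4, 5}  B4 = {0, 1, 4}  B5 = {1, 2, 4}
Tree: B1–B2, B2–B3, B3–B4, B4–B5
Every bag has size at most 3, so the width is 3 − 1 = 2 and tw(G) ≤ 2. Since 1–3–4–6–1 is a cycle in G, G is not acyclic. Forests are exactly the graphs of treewidth ≤ 1, so tw(G) ≥ 2. The upper and lower bounds meet at 2, so that is the treewidth.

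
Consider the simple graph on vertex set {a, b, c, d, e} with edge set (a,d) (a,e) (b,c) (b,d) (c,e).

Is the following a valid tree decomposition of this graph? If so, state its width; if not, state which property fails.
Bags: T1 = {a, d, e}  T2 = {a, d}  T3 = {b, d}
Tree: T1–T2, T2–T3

A tree decomposition must satisfy three properties: every vertex lies in some bag; for every edge, both endpoints lie together in some bag; and for every vertex, the bags containing it form a connected subtree. Here vertex c appears in no bag, so the decomposition is invalid.

No — vertex c appears in no bag.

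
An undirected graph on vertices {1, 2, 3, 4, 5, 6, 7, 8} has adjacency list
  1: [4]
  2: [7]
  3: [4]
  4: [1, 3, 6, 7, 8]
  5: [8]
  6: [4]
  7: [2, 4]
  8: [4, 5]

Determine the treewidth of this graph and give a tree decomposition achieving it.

Treewidth 1.
Bags: B1 = {5, 8}  B2 = {4, 8}  B3 = {4, 6}  B4 = {3, 4}  B5 = {4, 7}  B6 = {1, 4}  B7 = {2, 7}
Tree: B1–B2, B2–B3, B3–B4, B2–B5, B2–B6, B5–B7

The largest bag has 2 vertices, giving width 1; this decomposition certifies tw(G) ≤ 1. G has an edge, so its treewidth is at least 1. Hence tw(G) = 1 exactly.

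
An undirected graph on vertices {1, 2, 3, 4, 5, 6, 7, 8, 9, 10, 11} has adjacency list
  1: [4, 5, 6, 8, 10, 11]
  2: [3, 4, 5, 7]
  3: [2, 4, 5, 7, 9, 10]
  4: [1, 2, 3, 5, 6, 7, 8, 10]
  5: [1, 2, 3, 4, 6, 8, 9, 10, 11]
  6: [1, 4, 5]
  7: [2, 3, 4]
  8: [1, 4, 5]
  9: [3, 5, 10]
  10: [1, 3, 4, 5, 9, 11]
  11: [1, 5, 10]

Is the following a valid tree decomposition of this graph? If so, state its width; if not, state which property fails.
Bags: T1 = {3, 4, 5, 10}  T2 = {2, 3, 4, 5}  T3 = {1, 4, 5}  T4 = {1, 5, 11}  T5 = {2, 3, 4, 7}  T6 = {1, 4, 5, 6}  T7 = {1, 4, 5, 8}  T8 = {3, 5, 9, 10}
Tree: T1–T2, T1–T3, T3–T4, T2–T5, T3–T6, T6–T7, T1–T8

No — edge (10,1) lies in no bag.

A tree decomposition must satisfy three properties: every vertex lies in some bag; for every edge, both endpoints lie together in some bag; and for every vertex, the bags containing it form a connected subtree. Here edge (10,1) lies in no bag, so the decomposition is invalid.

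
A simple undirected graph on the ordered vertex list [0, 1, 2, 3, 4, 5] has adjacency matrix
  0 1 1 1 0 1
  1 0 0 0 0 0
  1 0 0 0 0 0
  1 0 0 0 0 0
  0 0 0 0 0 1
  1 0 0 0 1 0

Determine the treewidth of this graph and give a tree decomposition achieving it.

Every bag has size at most 2, so the width is 2 − 1 = 1 and tw(G) ≤ 1. Any graph with an edge has treewidth ≥ 1, and G has the edge 3–0. The upper and lower bounds meet at 1, so that is the treewidth.

Treewidth 1.
Bags: B1 = {0, 3}  B2 = {0, 2}  B3 = {0, 1}  B4 = {0, 5}  B5 = {4, 5}
Tree: B1–B2, B2–B3, B1–B4, B4–B5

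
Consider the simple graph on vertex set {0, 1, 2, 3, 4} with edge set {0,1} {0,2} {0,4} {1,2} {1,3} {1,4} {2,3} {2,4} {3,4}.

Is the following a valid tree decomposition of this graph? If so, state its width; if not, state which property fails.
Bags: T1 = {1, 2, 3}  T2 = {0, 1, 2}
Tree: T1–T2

No — vertex 4 appears in no bag.

A tree decomposition must satisfy three properties: every vertex lies in some bag; for every edge, both endpoints lie together in some bag; and for every vertex, the bags containing it form a connected subtree. Here vertex 4 appears in no bag, so the decomposition is invalid.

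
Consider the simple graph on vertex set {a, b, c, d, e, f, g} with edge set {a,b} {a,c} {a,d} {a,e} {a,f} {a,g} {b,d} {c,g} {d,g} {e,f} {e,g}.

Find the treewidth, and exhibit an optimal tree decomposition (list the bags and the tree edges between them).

Each bag holds 3 vertices, so the decomposition has width 2, which upper-bounds the treewidth. On the other hand G contains the 3-clique {a, d, g}. A clique must lie in a single bag of any decomposition, so no decomposition can have width below 2. Combining the bounds, tw(G) = 2.

Treewidth 2.
One such decomposition:
Bags: B1 = {a, e, g}  B2 = {a, c, g}  B3 = {a, d, g}  B4 = {a, b, d}  B5 = {a, e, f}
Tree: B1–B2, B2–B3, B3–B4, B1–B5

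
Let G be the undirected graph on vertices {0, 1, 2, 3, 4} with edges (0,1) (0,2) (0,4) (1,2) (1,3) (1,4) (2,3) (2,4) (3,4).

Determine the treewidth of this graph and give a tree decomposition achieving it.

The largest bag has 4 vertices, giving width 3; this decomposition certifies tw(G) ≤ 3. On the other hand G contains the 4-clique {0, 1, 2, 4}. A clique must lie in a single bag of any decomposition, so no decomposition can have width below 3. Hence tw(G) = 3 exactly.

Treewidth 3.
One optimal decomposition is:
Bags: B1 = {1, 2, 3, 4}  B2 = {0, 1, 2, 4}
Tree: B1–B2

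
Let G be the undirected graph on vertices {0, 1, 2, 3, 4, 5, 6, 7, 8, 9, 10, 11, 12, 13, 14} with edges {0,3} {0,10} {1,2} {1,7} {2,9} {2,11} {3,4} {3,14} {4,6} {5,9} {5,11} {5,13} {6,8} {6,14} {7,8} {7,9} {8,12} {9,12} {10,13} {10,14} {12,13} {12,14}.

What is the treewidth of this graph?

3

A width-3 tree decomposition is:
Bags: B1 = {0, 3, 4, 10}  B2 = {3, 4, 10, 14}  B3 = {4, 6, 10, 14}  B4 = {6, 10, 13, 14}  B5 = {6, 12, 13, 14}  B6 = {6, 8, 12, 13}  B7 = {5, 8, 12, 13}  B8 = {5, 8, 9, 12}  B9 = {5, 7, 8, 9}  B10 = {5, 7, 9, 11}  B11 = {2, 7, 9, 11}  B12 = {1, 2, 7, 11}
Tree: B1–B2, B2–B3, B3–B4, B4–B5, B5–B6, B6–B7, B7–B8, B8–B9, B9–B10, B10–B11, B11–B12
The largest bag has 4 vertices, giving width 3; this decomposition certifies tw(G) ≤ 3. For the lower bound: the 4 vertex sets {0,3,4}, {10}, {14}, {6,8,12,13} are disjoint, each induces a connected subgraph, and every pair is joined by at least one edge of G. Contracting each set to a single vertex therefore yields K_{4} as a minor, and since treewidth is minor-monotone, tw(G) ≥ tw(K_{4}) = 3. The upper and lower bounds meet at 3, so that is the treewidth.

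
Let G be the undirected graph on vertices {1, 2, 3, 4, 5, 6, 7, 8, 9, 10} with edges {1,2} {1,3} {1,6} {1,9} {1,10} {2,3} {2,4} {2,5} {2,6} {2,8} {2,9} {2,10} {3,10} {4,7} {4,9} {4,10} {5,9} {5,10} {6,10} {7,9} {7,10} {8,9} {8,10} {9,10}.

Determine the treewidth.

3

A width-3 tree decomposition is:
Bags: B1 = {1, 2, 9, 10}  B2 = {2, 8, 9, 10}  B3 = {1, 2, 3, 10}  B4 = {2, 5, 9, 10}  B5 = {1, 2, 6, 10}  B6 = {2, 4, 9, 10}  B7 = {4, 7, 9, 10}
Tree: B1–B2, B1–B3, B2–B4, B1–B5, B2–B6, B6–B7
Every bag has size at most 4, so the width is 4 − 1 = 3 and tw(G) ≤ 3. For the lower bound, the 4 vertices {2, 8, 9, 10} are pairwise adjacent, and any tree decomposition puts a clique entirely inside one bag — forcing width ≥ 3. Hence tw(G) = 3 exactly.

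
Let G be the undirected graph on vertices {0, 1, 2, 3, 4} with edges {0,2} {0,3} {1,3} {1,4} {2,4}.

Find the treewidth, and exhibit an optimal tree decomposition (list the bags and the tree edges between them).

Every bag has size at most 3, so the width is 3 − 1 = 2 and tw(G) ≤ 2. The edges 1–4–2–0–3–1 form a cycle, so G is not a tree and its treewidth is at least 2. Combining the bounds, tw(G) = 2.

Treewidth 2.
One such decomposition:
Bags: B1 = {1, 2, 4}  B2 = {0, 1, 2}  B3 = {0, 1, 3}
Tree: B1–B2, B2–B3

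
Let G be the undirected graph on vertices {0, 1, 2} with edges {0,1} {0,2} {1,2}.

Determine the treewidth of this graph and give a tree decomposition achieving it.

Treewidth 2.
One such decomposition:
Bags: B1 = {0, 1, 2}
Tree: (single bag)

A single bag containing all 3 vertices is trivially a valid decomposition of width 2. For the lower bound, the 3 vertices {0, 1, 2} are pairwise adjacent, and any tree decomposition puts a clique entirely inside one bag — forcing width ≥ 2. Combining the bounds, tw(G) = 2.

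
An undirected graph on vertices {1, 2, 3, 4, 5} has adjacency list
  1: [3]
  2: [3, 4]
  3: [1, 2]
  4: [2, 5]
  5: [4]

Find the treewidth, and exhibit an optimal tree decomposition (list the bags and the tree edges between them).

Treewidth 1.
One such decomposition:
Bags: B1 = {4, 5}  B2 = {2, 4}  B3 = {2, 3}  B4 = {1, 3}
Tree: B1–B2, B2–B3, B3–B4

The largest bag has 2 vertices, giving width 1; this decomposition certifies tw(G) ≤ 1. Since G has at least one edge (e.g. 5–4), it is not an edgeless graph, so tw(G) ≥ 1. The upper and lower bounds meet at 1, so that is the treewidth.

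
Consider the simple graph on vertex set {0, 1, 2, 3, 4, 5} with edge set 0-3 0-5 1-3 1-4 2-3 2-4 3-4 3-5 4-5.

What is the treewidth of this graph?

2

A width-2 tree decomposition is:
Bags: B1 = {3, 4, 5}  B2 = {1, 3, 4}  B3 = {0, 3, 5}  B4 = {2, 3, 4}
Tree: B1–B2, B1–B3, B2–B4
The largest bag has 3 vertices, giving width 2; this decomposition certifies tw(G) ≤ 2. Conversely, {0, 3, 5} is a clique of size 3, and the vertices of any clique must share a bag in every tree decomposition; so some bag has ≥ 3 vertices and tw(G) ≥ 2. Combining the bounds, tw(G) = 2.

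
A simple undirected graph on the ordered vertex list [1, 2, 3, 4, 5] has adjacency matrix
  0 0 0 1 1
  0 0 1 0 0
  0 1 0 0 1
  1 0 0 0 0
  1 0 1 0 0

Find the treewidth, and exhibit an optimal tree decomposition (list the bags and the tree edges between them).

The largest bag has 2 vertices, giving width 1; this decomposition certifies tw(G) ≤ 1. Since G has at least one edge (e.g. 4–1), it is not an edgeless graph, so tw(G) ≥ 1. Combining the bounds, tw(G) = 1.

Treewidth 1.
One such decomposition:
Bags: B1 = {1, 4}  B2 = {1, 5}  B3 = {3, 5}  B4 = {2, 3}
Tree: B1–B2, B2–B3, B3–B4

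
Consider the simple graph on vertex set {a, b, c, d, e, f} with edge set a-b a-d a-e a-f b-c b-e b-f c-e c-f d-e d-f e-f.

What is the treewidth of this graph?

A width-3 tree decomposition is:
Bags: B1 = {b, c, e, f}  B2 = {a, b, e, f}  B3 = {a, d, e, f}
Tree: B1–B2, B2–B3
Every bag has size at most 4, so the width is 4 − 1 = 3 and tw(G) ≤ 3. Conversely, {b, c, e, f} is a clique of size 4, and the vertices of any clique must share a bag in every tree decomposition; so some bag has ≥ 4 vertices and tw(G) ≥ 3. The upper and lower bounds meet at 3, so that is the treewidth.

3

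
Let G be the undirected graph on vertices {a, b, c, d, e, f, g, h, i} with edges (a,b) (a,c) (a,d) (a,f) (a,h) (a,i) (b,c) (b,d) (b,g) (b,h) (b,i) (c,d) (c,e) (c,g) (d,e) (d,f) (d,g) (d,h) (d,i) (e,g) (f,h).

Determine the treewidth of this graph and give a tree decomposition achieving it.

Each bag holds 4 vertices, so the decomposition has width 3, which upper-bounds the treewidth. On the other hand G contains the 4-clique {c, d, e, g}. A clique must lie in a single bag of any decomposition, so no decomposition can have width below 3. The upper and lower bounds meet at 3, so that is the treewidth.

Treewidth 3.
One such decomposition:
Bags: B1 = {a, b, c, d}  B2 = {a, b, d, h}  B3 = {b, c, d, g}  B4 = {a, d, f, h}  B5 = {a, b, d, i}  B6 = {c, d, e, g}
Tree: B1–B2, B1–B3, B2–B4, B2–B5, B3–B6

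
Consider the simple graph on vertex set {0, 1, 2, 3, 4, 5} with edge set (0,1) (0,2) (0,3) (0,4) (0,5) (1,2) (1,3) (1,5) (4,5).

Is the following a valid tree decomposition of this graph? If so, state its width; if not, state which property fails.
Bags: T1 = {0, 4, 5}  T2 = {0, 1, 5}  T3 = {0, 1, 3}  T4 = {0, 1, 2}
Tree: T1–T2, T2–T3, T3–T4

Vertex coverage: the bags together contain {0, 1, 2, 3, 4, 5}, the full vertex set. Edge coverage: each edge of G has both endpoints in at least one bag. Running intersection: for every vertex, the bags containing it form a connected subtree. All three properties hold, so this is a valid tree decomposition of width max|bag| − 1 = 2, and hence tw(G) ≤ 2.

Yes; width 2.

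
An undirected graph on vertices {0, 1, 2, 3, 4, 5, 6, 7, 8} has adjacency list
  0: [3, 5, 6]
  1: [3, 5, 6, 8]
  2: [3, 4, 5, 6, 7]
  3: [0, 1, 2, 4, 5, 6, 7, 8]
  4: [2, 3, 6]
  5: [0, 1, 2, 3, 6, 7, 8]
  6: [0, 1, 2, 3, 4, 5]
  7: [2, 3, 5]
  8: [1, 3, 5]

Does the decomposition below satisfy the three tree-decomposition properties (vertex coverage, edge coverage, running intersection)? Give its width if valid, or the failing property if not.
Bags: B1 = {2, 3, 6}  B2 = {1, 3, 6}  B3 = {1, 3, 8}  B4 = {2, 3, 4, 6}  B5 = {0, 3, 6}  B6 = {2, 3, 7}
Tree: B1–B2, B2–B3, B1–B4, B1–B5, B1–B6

A tree decomposition must satisfy three properties: every vertex lies in some bag; for every edge, both endpoints lie together in some bag; and for every vertex, the bags containing it form a connected subtree. Here vertex 5 appears in no bag, so the decomposition is invalid.

No — vertex 5 appears in no bag.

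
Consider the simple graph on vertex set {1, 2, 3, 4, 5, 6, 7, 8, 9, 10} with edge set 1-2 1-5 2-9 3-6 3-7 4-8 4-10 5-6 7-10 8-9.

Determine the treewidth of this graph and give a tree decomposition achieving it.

Every bag has size at most 3, so the width is 3 − 1 = 2 and tw(G) ≤ 2. Since 5–1–2–9–8–4–10–7–3–6–5 is a cycle in G, G is not acyclic. Forests are exactly the graphs of treewidth ≤ 1, so tw(G) ≥ 2. Hence tw(G) = 2 exactly.

Treewidth 2.
One such decomposition:
Bags: B1 = {1, 2, 5}  B2 = {2, 5, 9}  B3 = {5, 8, 9}  B4 = {4, 5, 8}  B5 = {4, 5, 10}  B6 = {5, 7, 10}  B7 = {3, 5, 7}  B8 = {3, 5, 6}
Tree: B1–B2, B2–B3, B3–B4, B4–B5, B5–B6, B6–B7, B7–B8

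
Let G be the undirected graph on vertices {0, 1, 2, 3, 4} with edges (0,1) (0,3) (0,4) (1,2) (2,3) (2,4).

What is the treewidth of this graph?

A width-2 tree decomposition is:
Bags: B1 = {0, 2, 3}  B2 = {0, 2, 4}  B3 = {0, 1, 2}
Tree: B1–B2, B2–B3
The largest bag has 3 vertices, giving width 2; this decomposition certifies tw(G) ≤ 2. Since 2–3–0–4–2 is a cycle in G, G is not acyclic. Forests are exactly the graphs of treewidth ≤ 1, so tw(G) ≥ 2. Combining the bounds, tw(G) = 2.

2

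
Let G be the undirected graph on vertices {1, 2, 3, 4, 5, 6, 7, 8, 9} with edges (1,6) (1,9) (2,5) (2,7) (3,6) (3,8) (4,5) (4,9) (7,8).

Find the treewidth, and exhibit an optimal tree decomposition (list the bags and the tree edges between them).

The largest bag has 3 vertices, giving width 2; this decomposition certifies tw(G) ≤ 2. For the lower bound, G contains the cycle 1–9–4–5–2–7–8–3–6–1, so G is not a forest; only forests have treewidth ≤ 1, hence tw(G) ≥ 2. Combining the bounds, tw(G) = 2.

Treewidth 2.
One optimal decomposition is:
Bags: B1 = {1, 4, 9}  B2 = {1, 4, 5}  B3 = {1, 2, 5}  B4 = {1, 2, 7}  B5 = {1, 7, 8}  B6 = {1, 3, 8}  B7 = {1, 3, 6}
Tree: B1–B2, B2–B3, B3–B4, B4–B5, B5–B6, B6–B7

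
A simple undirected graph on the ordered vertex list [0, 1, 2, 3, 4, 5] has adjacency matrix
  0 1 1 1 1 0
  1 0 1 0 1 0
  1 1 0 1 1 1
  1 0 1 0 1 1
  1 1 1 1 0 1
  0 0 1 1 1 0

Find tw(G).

3

A width-3 tree decomposition is:
Bags: B1 = {0, 2, 3, 4}  B2 = {0, 1, 2, 4}  B3 = {2, 3, 4, 5}
Tree: B1–B2, B1–B3
Each bag holds 4 vertices, so the decomposition has width 3, which upper-bounds the treewidth. For the lower bound, the 4 vertices {0, 1, 2, 4} are pairwise adjacent, and any tree decomposition puts a clique entirely inside one bag — forcing width ≥ 3. The upper and lower bounds meet at 3, so that is the treewidth.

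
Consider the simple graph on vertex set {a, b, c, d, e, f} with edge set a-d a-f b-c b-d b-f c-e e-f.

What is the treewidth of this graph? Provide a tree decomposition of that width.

Every bag has size at most 3, so the width is 3 − 1 = 2 and tw(G) ≤ 2. For the lower bound, G contains the cycle c–e–f–b–c, so G is not a forest; only forests have treewidth ≤ 1, hence tw(G) ≥ 2. The upper and lower bounds meet at 2, so that is the treewidth.

Treewidth 2.
One such decomposition:
Bags: B1 = {b, c, e}  B2 = {b, e, f}  B3 = {b, d, f}  B4 = {a, d, f}
Tree: B1–B2, B2–B3, B3–B4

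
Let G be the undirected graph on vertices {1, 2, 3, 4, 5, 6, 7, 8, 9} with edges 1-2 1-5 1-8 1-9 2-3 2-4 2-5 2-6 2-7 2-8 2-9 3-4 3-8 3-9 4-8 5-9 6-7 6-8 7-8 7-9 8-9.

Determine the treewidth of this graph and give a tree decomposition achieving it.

Treewidth 3.
Bags: B1 = {2, 3, 8, 9}  B2 = {2, 3, 4, 8}  B3 = {1, 2, 8, 9}  B4 = {2, 7, 8, 9}  B5 = {2, 6, 7, 8}  B6 = {1, 2, 5, 9}
Tree: B1–B2, B1–B3, B1–B4, B4–B5, B3–B6

Each bag holds 4 vertices, so the decomposition has width 3, which upper-bounds the treewidth. Conversely, {1, 2, 8, 9} is a clique of size 4, and the vertices of any clique must share a bag in every tree decomposition; so some bag has ≥ 4 vertices and tw(G) ≥ 3. Therefore the treewidth is 3.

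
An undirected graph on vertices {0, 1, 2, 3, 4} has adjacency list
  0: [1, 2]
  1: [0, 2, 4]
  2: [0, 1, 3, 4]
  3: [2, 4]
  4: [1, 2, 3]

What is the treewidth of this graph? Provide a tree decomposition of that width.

The largest bag has 3 vertices, giving width 2; this decomposition certifies tw(G) ≤ 2. For the lower bound, the 3 vertices {0, 1, 2} are pairwise adjacent, and any tree decomposition puts a clique entirely inside one bag — forcing width ≥ 2. Hence tw(G) = 2 exactly.

Treewidth 2.
One optimal decomposition is:
Bags: B1 = {0, 1, 2}  B2 = {1, 2, 4}  B3 = {2, 3, 4}
Tree: B1–B2, B2–B3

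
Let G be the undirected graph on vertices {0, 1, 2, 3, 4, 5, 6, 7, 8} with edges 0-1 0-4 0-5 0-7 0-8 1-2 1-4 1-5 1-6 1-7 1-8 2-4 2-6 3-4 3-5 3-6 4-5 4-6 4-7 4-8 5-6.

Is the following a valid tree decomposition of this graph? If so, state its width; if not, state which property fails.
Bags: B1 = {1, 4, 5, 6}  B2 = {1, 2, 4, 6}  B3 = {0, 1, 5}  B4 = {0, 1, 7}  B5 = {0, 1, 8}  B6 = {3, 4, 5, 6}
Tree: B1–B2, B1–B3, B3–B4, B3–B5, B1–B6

No — edge (4,0) lies in no bag.

A tree decomposition must satisfy three properties: every vertex lies in some bag; for every edge, both endpoints lie together in some bag; and for every vertex, the bags containing it form a connected subtree. Here edge (4,0) lies in no bag, so the decomposition is invalid.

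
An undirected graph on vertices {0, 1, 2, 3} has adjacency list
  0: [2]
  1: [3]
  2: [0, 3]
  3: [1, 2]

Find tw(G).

A width-1 tree decomposition is:
Bags: B1 = {2, 3}  B2 = {1, 3}  B3 = {0, 2}
Tree: B1–B2, B1–B3
Every bag has size at most 2, so the width is 2 − 1 = 1 and tw(G) ≤ 1. Since G has at least one edge (e.g. 3–2), it is not an edgeless graph, so tw(G) ≥ 1. The upper and lower bounds meet at 1, so that is the treewidth.

1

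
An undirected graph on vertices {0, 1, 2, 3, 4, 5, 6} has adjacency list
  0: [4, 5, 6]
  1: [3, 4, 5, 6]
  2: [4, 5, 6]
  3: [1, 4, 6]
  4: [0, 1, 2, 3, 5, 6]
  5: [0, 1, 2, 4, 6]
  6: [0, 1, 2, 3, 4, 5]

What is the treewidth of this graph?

3

A width-3 tree decomposition is:
Bags: B1 = {0, 4, 5, 6}  B2 = {1, 4, 5, 6}  B3 = {2, 4, 5, 6}  B4 = {1, 3, 4, 6}
Tree: B1–B2, B2–B3, B2–B4
The largest bag has 4 vertices, giving width 3; this decomposition certifies tw(G) ≤ 3. Conversely, {1, 3, 4, 6} is a clique of size 4, and the vertices of any clique must share a bag in every tree decomposition; so some bag has ≥ 4 vertices and tw(G) ≥ 3. The upper and lower bounds meet at 3, so that is the treewidth.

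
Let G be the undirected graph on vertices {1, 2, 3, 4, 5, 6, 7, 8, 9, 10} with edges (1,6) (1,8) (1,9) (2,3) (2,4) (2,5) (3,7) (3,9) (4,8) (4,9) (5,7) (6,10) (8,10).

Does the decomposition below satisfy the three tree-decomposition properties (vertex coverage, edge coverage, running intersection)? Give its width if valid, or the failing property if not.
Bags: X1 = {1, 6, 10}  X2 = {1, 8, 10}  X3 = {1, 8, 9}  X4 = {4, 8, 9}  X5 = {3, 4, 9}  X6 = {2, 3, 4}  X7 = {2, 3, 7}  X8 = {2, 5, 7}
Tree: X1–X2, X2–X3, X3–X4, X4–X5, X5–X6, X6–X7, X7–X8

Yes; width 2.

Checking the three conditions: (i) the bags cover all of {1, 2, 3, 4, 5, 6, 7, 8, 9, 10}; (ii) for each edge, some bag contains both endpoints; (iii) the bags containing any fixed vertex form a subtree. All hold, so the decomposition is valid with width 3 − 1 = 2.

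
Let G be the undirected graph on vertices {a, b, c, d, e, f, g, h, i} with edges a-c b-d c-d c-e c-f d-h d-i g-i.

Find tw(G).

A width-1 tree decomposition is:
Bags: B1 = {c, e}  B2 = {a, c}  B3 = {c, d}  B4 = {d, i}  B5 = {g, i}  B6 = {c, f}  B7 = {b, d}  B8 = {d, h}
Tree: B1–B2, B1–B3, B3–B4, B4–B5, B2–B6, B4–B7, B4–B8
Every bag has size at most 2, so the width is 2 − 1 = 1 and tw(G) ≤ 1. Since G has at least one edge (e.g. c–e), it is not an edgeless graph, so tw(G) ≥ 1. Therefore the treewidth is 1.

1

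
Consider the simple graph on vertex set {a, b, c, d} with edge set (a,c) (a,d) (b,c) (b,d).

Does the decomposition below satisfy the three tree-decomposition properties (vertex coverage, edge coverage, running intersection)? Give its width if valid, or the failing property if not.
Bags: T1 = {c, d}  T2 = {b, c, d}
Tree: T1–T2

A tree decomposition must satisfy three properties: every vertex lies in some bag; for every edge, both endpoints lie together in some bag; and for every vertex, the bags containing it form a connected subtree. Here vertex a appears in no bag, so the decomposition is invalid.

No — vertex a appears in no bag.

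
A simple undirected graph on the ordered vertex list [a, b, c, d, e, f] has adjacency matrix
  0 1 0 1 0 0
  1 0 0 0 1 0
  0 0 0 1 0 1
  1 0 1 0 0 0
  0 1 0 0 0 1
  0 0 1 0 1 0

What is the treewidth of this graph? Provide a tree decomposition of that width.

The largest bag has 3 vertices, giving width 2; this decomposition certifies tw(G) ≤ 2. Since f–e–b–a–d–c–f is a cycle in G, G is not acyclic. Forests are exactly the graphs of treewidth ≤ 1, so tw(G) ≥ 2. Hence tw(G) = 2 exactly.

Treewidth 2.
One such decomposition:
Bags: B1 = {b, e, f}  B2 = {a, b, f}  B3 = {a, d, f}  B4 = {c, d, f}
Tree: B1–B2, B2–B3, B3–B4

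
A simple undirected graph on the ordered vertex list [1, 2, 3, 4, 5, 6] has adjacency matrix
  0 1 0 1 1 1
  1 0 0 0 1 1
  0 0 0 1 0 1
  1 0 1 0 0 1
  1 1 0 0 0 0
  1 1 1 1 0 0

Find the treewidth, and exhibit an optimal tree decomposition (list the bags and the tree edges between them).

The largest bag has 3 vertices, giving width 2; this decomposition certifies tw(G) ≤ 2. For the lower bound, the 3 vertices {1, 2, 5} are pairwise adjacent, and any tree decomposition puts a clique entirely inside one bag — forcing width ≥ 2. Therefore the treewidth is 2.

Treewidth 2.
One such decomposition:
Bags: B1 = {1, 2, 6}  B2 = {1, 4, 6}  B3 = {3, 4, 6}  B4 = {1, 2, 5}
Tree: B1–B2, B2–B3, B1–B4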